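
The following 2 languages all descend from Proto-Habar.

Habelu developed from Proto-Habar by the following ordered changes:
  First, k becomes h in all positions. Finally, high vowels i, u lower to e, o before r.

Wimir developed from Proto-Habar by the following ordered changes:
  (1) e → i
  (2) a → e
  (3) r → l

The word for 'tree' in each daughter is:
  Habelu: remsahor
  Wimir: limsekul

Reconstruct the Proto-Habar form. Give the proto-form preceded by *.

*remsakur

Position 7: Habelu has o, Wimir has u. Wimir preserves u here (none of its changes turn any other segment into u), so the proto-segment is *u.
Position 2: Habelu has e, Wimir has i. Taking the neighbouring segments as reconstructed: Habelu e can only go back to *e; Wimir i could go back to *e or *i — the one source consistent with every daughter is *e.
Position 1: Habelu has r, Wimir has l. Habelu preserves r here (none of its changes turn any other segment into r), so the proto-segment is *r.
Continuing position by position gives *remsakur; check it forward:
Habelu: *remsakur
  remsakur → remsahur   [unconditioned shift]
  remsahur → remsahor   [pre-rhotic lowering]
  giving Habelu remsahor.
Wimir: start from *remsakur.
  rule 1 (vowel merger): remsakur → rimsakur
  rule 2 (vowel merger): rimsakur → rimsekur
  rule 3 (unconditioned shift): rimsekur → limsekul
  ⇒ Wimir limsekul
Only *remsakur yields all of Habelu remsahor, Wimir limsekul.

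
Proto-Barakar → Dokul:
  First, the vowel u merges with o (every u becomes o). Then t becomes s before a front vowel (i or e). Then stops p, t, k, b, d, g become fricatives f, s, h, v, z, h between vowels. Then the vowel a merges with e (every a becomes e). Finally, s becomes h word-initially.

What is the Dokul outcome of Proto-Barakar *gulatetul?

golesesol

Dokul: start from *gulatetul.
  rule 1 (vowel merger): gulatetul → golatetol
  rule 2 (palatalisation): golatetol → golasetol
  rule 3 (intervocalic lenition): golasetol → golasesol
  rule 4 (vowel merger): golasesol → golesesol
  rule 5: no change — golesesol
  ⇒ Dokul golesesol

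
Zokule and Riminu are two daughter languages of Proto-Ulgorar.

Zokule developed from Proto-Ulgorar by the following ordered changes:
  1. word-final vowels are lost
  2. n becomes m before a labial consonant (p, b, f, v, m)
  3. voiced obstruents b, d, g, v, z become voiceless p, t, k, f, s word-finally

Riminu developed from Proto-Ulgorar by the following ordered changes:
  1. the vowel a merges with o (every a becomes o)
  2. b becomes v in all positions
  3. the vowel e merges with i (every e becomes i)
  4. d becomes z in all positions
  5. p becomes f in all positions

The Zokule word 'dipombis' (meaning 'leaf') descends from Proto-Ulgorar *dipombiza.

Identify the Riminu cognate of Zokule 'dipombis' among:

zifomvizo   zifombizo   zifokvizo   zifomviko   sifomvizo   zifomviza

Riminu: start from *dipombiza.
  rule 1 (vowel merger): dipombiza → dipombizo
  rule 2 (unconditioned shift): dipombizo → dipomvizo
  rule 3: no change — dipomvizo
  rule 4 (unconditioned shift): dipomvizo → zipomvizo
  rule 5 (unconditioned shift): zipomvizo → zifomvizo
  ⇒ Riminu zifomvizo
The other candidates each miss or misapply at least one Riminu change.

zifomvizo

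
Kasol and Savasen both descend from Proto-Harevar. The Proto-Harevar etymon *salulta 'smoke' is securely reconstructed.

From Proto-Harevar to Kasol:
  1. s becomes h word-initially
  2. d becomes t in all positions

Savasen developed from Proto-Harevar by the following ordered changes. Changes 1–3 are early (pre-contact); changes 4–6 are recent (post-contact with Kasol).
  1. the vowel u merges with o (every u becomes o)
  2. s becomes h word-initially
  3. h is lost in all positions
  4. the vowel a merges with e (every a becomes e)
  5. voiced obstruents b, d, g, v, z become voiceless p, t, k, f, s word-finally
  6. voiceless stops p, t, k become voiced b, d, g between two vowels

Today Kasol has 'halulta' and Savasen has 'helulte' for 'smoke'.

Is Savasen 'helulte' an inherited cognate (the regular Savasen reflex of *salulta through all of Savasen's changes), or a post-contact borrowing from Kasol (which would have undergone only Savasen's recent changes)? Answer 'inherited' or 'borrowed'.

If inherited, *salulta would pass through all of Savasen's changes:
Savasen: *salulta > salolta > halolta > alolta > elolte  (by vowel merger, debuccalisation, h-loss, vowel merger)
If borrowed from Kasol 'halulta' after the early changes, it would undergo only the recent ones:
  rule 4 (vowel merger): halulta → helulte
  rule 5 (final devoicing): no change (helulte)
  rule 6 (intervocalic voicing): no change (helulte)
  ⇒ as a loan: helulte
Savasen 'helulte' matches the loan outcome 'helulte', not the inherited 'elolte' — it skipped the early Savasen changes, so it was borrowed from Kasol.

borrowed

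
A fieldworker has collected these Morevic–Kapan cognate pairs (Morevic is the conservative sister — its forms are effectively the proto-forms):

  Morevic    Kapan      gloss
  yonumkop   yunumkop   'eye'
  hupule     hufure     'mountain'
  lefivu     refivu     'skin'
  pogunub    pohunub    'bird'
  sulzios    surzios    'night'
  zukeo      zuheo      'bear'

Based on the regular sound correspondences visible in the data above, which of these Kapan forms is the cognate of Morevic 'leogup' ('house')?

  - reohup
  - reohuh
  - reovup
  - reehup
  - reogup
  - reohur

reohup

lefivu ~ refivu — Morevic l corresponds to Kapan r word-initially before a front vowel.
pogunub ~ pohunub — Morevic g corresponds to Kapan h between vowels (before a back vowel).
Applying these to Morevic 'leogup':
  leogup → reogup   (l→r word-initially before a front vowel)
  reogup → reohup   (g→h between vowels (before a back vowel))
So the Kapan cognate is 'reohup'.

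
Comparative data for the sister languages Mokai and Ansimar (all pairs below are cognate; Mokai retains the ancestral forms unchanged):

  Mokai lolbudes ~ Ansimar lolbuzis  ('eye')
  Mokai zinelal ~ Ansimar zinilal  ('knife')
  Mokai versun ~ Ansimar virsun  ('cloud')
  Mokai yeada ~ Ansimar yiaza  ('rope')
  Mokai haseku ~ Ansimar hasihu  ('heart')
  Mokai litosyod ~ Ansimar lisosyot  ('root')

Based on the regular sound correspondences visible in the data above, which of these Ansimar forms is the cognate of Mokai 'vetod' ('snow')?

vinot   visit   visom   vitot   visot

visot

lolbudes ~ lolbuzis, zinelal ~ zinilal — Mokai e corresponds to Ansimar i after a consonant, before a consonant other than r, m, n, p, b, f, v.
litosyod ~ lisosyot — Mokai t corresponds to Ansimar s between vowels (before a back vowel).
litosyod ~ lisosyot — Mokai d corresponds to Ansimar t word-finally.
Applying these to Mokai 'vetod':
  vetod → vitod   (e→i after a consonant, before a consonant other than r, m, n, p, b, f, v)
  vitod → visod   (t→s between vowels (before a back vowel))
  visod → visot   (d→t word-finally)
So the Ansimar cognate is 'visot'.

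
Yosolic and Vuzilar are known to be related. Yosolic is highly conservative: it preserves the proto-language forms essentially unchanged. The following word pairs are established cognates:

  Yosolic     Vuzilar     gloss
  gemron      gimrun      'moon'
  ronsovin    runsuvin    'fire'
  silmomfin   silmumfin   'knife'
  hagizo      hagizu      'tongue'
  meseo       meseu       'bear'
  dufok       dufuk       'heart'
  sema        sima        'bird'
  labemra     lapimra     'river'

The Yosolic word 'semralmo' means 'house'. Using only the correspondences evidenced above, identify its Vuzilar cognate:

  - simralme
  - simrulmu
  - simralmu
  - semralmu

gemron ~ gimrun, sema ~ sima — Yosolic e corresponds to Vuzilar i after a consonant, before a nasal.
hagizo ~ hagizu — Yosolic o corresponds to Vuzilar u word-finally.
Applying these to Yosolic 'semralmo':
  semralmo → simralmo   (e→i after a consonant, before a nasal)
  simralmo → simralmu   (o→u word-finally)
So the Vuzilar cognate is 'simralmu'.

simralmu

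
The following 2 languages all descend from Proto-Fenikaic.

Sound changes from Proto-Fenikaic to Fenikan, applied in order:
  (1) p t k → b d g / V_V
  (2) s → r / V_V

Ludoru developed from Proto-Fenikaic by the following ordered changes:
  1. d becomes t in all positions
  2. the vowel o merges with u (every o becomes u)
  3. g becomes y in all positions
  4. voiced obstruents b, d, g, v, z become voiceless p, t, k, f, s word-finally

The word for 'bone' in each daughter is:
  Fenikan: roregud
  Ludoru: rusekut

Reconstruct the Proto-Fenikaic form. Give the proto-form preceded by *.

Position 3: Fenikan has r, Ludoru has s. Taking the neighbouring segments as reconstructed: Fenikan r could go back to *s or *r; Ludoru s can only go back to *s — the one source consistent with every daughter is *s.
Position 2: Fenikan has o, Ludoru has u. Fenikan preserves o here (none of its changes turn any other segment into o), so the proto-segment is *o.
Verify the candidate proto-form against each daughter:
Fenikan: *rosekud > rosegud > roregud  (by intervocalic voicing, rhotacism)
Ludoru: *rosekud > rosekut > rusekut  (by unconditioned shift, vowel merger)
No other proto-form is consistent with every reflex, so the reconstruction is *rosekud.

*rosekud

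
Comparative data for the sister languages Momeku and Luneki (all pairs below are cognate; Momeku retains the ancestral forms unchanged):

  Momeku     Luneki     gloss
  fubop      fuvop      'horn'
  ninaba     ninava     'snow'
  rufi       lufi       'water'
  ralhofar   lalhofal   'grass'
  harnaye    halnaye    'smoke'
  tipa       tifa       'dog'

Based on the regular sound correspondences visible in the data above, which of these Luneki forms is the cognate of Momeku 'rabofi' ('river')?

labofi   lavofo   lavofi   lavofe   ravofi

lavofi

ralhofar ~ lalhofal — Momeku r corresponds to Luneki l word-initially before a back vowel.
fubop ~ fuvop — Momeku b corresponds to Luneki v between vowels (before a back vowel).
Applying these to Momeku 'rabofi':
  rabofi → labofi   (r→l word-initially before a back vowel)
  labofi → lavofi   (b→v between vowels (before a back vowel))
So the Luneki cognate is 'lavofi'.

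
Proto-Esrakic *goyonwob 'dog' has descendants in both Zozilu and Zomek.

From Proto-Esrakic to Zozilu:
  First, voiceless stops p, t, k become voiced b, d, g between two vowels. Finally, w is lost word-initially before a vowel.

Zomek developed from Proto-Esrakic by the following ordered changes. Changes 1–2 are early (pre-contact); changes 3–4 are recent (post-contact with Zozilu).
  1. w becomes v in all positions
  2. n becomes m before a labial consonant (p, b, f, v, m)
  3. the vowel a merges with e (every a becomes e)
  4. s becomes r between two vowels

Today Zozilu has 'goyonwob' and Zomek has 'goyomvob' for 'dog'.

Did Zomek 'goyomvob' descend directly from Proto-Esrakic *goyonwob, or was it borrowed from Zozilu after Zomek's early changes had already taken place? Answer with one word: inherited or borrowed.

If inherited, *goyonwob would pass through all of Zomek's changes:
Zomek: *goyonwob
  goyonwob → goyonvob   [unconditioned shift]
  goyonvob → goyomvob   [nasal place assimilation]
  goyomvob (rule 3 does not apply)
  goyomvob (rule 4 does not apply)
  giving Zomek goyomvob.
If borrowed from Zozilu 'goyonwob' after the early changes, it would undergo only the recent ones:
  rule 3 (vowel merger): no change (goyonwob)
  rule 4 (rhotacism): no change (goyonwob)
  ⇒ as a loan: goyonwob
Zomek 'goyomvob' matches the inherited outcome exactly, so it is an inherited cognate, not a loan.

inherited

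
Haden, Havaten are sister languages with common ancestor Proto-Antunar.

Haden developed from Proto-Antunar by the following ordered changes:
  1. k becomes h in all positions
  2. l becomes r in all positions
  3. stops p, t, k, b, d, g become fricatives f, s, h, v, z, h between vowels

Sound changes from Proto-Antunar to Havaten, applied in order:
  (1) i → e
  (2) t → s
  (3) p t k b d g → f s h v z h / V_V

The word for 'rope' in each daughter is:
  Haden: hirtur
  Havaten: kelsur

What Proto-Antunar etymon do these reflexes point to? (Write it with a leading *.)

*kiltur

Position 1: Haden has h, Havaten has k. Havaten preserves k here (none of its changes turn any other segment into k), so the proto-segment is *k.
Position 4: Haden has t, Havaten has s. Haden preserves t here (none of its changes turn any other segment into t), so the proto-segment is *t.
Verify the candidate proto-form against each daughter:
Haden: *kiltur
  kiltur → hiltur   [unconditioned shift]
  hiltur → hirtur   [unconditioned shift]
  hirtur (rule 3 does not apply)
  giving Haden hirtur.
Havaten: *kiltur
  kiltur → keltur   [vowel merger]
  keltur → kelsur   [unconditioned shift]
  kelsur (rule 3 does not apply)
  giving Havaten kelsur.
No other proto-form is consistent with every reflex, so the reconstruction is *kiltur.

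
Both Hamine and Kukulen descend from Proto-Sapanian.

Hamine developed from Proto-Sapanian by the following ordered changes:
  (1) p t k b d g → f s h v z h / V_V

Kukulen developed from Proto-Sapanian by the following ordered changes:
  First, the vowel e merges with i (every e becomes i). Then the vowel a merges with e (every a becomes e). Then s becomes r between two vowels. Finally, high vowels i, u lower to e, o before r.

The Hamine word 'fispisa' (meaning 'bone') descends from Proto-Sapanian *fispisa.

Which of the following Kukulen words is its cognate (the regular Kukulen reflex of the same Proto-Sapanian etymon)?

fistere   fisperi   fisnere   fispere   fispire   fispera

fispere

Kukulen: start from *fispisa.
  rule 1: no change — fispisa
  rule 2 (vowel merger): fispisa → fispise
  rule 3 (rhotacism): fispise → fispire
  rule 4 (pre-rhotic lowering): fispire → fispere
  ⇒ Kukulen fispere
Only 'fispere' matches the regular Kukulen development of *fispisa.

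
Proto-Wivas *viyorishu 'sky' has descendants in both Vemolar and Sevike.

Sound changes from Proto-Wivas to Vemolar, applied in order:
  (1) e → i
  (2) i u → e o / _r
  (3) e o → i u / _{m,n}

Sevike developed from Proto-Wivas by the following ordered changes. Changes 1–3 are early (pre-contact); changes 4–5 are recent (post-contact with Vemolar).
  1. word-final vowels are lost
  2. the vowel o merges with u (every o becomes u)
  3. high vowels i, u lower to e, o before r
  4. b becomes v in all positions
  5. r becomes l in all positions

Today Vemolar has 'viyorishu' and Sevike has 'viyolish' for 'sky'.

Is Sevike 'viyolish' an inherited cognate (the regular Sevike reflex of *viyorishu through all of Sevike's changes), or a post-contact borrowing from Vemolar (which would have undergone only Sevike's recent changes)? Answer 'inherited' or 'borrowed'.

inherited

If inherited, *viyorishu would pass through all of Sevike's changes:
Sevike: *viyorishu > viyorish > viyurish > viyorish > viyolish  (by apocope, vowel merger, pre-rhotic lowering, unconditioned shift)
If borrowed from Vemolar 'viyorishu' after the early changes, it would undergo only the recent ones:
  rule 4 (unconditioned shift): no change (viyorishu)
  rule 5 (unconditioned shift): viyorishu → viyolishu
  ⇒ as a loan: viyolishu
Sevike 'viyolish' matches the inherited outcome exactly, so it is an inherited cognate, not a loan.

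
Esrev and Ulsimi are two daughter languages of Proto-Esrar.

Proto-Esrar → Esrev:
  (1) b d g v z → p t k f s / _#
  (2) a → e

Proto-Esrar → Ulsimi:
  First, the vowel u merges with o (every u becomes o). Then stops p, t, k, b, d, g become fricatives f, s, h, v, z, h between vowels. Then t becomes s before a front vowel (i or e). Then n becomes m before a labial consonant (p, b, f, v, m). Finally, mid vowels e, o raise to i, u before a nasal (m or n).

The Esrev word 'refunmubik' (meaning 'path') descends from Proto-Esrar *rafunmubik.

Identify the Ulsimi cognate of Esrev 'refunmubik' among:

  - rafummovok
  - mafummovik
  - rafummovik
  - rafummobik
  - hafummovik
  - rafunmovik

Ulsimi: *rafunmubik
  rafunmubik → rafonmobik   [vowel merger]
  rafonmobik → rafonmovik   [intervocalic lenition]
  rafonmovik (rule 3 does not apply)
  rafonmovik → rafommovik   [nasal place assimilation]
  rafommovik → rafummovik   [pre-nasal raising]
  giving Ulsimi rafummovik.
The other candidates each miss or misapply at least one Ulsimi change.

rafummovik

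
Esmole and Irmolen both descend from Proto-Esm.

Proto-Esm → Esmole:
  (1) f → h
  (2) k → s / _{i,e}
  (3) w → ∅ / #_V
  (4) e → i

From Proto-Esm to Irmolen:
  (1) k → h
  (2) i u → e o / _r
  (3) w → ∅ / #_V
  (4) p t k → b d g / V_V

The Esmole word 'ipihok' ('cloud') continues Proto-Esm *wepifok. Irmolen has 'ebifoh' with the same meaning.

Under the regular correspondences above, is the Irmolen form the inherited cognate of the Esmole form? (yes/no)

Derive the expected Irmolen reflex of *wepifok:
Irmolen: *wepifok > wepifoh > epifoh > ebifoh  (by unconditioned shift, glide loss, intervocalic voicing)
Irmolen 'ebifoh' matches the regular reflex exactly, so the pair is cognate.

yes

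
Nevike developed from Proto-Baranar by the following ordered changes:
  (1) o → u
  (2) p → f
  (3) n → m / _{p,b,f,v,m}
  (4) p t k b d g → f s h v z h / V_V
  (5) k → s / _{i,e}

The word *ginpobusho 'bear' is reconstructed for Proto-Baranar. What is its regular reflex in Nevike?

Nevike: start from *ginpobusho.
  rule 1 (vowel merger): ginpobusho → ginpubushu
  rule 2 (unconditioned shift): ginpubushu → ginfubushu
  rule 3 (nasal place assimilation): ginfubushu → gimfubushu
  rule 4 (intervocalic lenition): gimfubushu → gimfuvushu
  rule 5: no change — gimfuvushu
  ⇒ Nevike gimfuvushu

gimfuvushu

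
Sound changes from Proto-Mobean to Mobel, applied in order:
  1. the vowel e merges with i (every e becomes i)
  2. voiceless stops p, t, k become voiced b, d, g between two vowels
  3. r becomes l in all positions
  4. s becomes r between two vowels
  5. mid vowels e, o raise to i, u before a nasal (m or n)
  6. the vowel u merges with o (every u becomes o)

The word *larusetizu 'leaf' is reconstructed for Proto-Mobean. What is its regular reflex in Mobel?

Mobel: *larusetizu
  larusetizu → larusitizu   [vowel merger]
  larusitizu → larusidizu   [intervocalic voicing]
  larusidizu → lalusidizu   [unconditioned shift]
  lalusidizu → laluridizu   [rhotacism]
  laluridizu (rule 5 does not apply)
  laluridizu → laloridizo   [vowel merger]
  giving Mobel laloridizo.

laloridizo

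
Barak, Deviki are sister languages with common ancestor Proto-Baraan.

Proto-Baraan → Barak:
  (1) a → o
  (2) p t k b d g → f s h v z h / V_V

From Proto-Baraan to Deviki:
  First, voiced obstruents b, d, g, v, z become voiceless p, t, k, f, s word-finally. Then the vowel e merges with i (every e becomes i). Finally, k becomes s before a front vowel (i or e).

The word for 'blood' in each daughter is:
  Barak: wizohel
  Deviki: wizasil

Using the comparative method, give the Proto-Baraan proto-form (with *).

*wizakel

Position 4: Barak has o, Deviki has a. Deviki preserves a here (none of its changes turn any other segment into a), so the proto-segment is *a.
Position 6: Barak has e, Deviki has i. Barak preserves e here (none of its changes turn any other segment into e), so the proto-segment is *e.
Position 5: Barak has h, Deviki has s. Taking the neighbouring segments as reconstructed: Barak h could go back to *k or *g or *h; Deviki s could go back to *k or *s — the one source consistent with every daughter is *k.
The remaining positions agree across the daughters. Check the candidate against every language:
Barak: start from *wizakel.
  rule 1 (vowel merger): wizakel → wizokel
  rule 2 (intervocalic lenition): wizokel → wizohel
  ⇒ Barak wizohel
Deviki: *wizakel
  wizakel (rule 1 does not apply)
  wizakel → wizakil   [vowel merger]
  wizakil → wizasil   [palatalisation]
  giving Deviki wizasil.
Only *wizakel yields all of Barak wizohel, Deviki wizasil.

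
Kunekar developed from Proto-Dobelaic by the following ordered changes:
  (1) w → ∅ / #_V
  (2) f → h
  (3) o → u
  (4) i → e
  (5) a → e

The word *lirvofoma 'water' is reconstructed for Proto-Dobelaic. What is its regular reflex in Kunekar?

lervuhume

Kunekar: *lirvofoma
  lirvofoma (rule 1 does not apply)
  lirvofoma → lirvohoma   [unconditioned shift]
  lirvohoma → lirvuhuma   [vowel merger]
  lirvuhuma → lervuhuma   [vowel merger]
  lervuhuma → lervuhume   [vowel merger]
  giving Kunekar lervuhume.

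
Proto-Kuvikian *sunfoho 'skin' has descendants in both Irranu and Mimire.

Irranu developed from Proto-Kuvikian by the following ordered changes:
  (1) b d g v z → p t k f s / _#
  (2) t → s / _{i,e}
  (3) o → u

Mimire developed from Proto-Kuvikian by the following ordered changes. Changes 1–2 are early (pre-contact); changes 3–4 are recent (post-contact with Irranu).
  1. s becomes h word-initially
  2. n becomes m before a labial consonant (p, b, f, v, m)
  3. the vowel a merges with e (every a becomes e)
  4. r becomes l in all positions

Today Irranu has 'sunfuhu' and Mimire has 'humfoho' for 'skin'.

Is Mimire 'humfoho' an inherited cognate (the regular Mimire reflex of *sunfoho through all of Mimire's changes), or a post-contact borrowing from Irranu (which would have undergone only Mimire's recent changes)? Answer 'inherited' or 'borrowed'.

If inherited, *sunfoho would pass through all of Mimire's changes:
Mimire: *sunfoho
  sunfoho → hunfoho   [debuccalisation]
  hunfoho → humfoho   [nasal place assimilation]
  humfoho (rule 3 does not apply)
  humfoho (rule 4 does not apply)
  giving Mimire humfoho.
If borrowed from Irranu 'sunfuhu' after the early changes, it would undergo only the recent ones:
  rule 3 (vowel merger): no change (sunfuhu)
  rule 4 (unconditioned shift): no change (sunfuhu)
  ⇒ as a loan: sunfuhu
Mimire 'humfoho' matches the inherited outcome exactly, so it is an inherited cognate, not a loan.

inherited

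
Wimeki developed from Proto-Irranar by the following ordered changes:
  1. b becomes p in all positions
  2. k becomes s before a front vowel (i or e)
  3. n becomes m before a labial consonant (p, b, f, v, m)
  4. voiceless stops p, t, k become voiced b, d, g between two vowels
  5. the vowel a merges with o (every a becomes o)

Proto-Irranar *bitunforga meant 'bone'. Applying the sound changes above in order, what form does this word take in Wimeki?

Wimeki: start from *bitunforga.
  rule 1 (unconditioned shift): bitunforga → pitunforga
  rule 2: no change — pitunforga
  rule 3 (nasal place assimilation): pitunforga → pitumforga
  rule 4 (intervocalic voicing): pitumforga → pidumforga
  rule 5 (vowel merger): pidumforga → pidumforgo
  ⇒ Wimeki pidumforgo

pidumforgo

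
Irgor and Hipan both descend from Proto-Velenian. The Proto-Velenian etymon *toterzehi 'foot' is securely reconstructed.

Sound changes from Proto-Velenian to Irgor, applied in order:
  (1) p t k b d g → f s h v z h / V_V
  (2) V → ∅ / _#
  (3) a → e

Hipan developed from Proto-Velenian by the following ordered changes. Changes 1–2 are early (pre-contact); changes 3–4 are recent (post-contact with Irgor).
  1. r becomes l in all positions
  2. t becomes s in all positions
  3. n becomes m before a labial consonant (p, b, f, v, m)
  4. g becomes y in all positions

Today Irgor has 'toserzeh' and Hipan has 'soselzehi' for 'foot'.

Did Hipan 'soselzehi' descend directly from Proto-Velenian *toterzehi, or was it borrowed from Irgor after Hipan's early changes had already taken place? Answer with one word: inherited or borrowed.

If inherited, *toterzehi would pass through all of Hipan's changes:
Hipan: *toterzehi
  toterzehi → totelzehi   [unconditioned shift]
  totelzehi → soselzehi   [unconditioned shift]
  soselzehi (rule 3 does not apply)
  soselzehi (rule 4 does not apply)
  giving Hipan soselzehi.
If borrowed from Irgor 'toserzeh' after the early changes, it would undergo only the recent ones:
  rule 3 (nasal place assimilation): no change (toserzeh)
  rule 4 (unconditioned shift): no change (toserzeh)
  ⇒ as a loan: toserzeh
Hipan 'soselzehi' matches the inherited outcome exactly, so it is an inherited cognate, not a loan.

inherited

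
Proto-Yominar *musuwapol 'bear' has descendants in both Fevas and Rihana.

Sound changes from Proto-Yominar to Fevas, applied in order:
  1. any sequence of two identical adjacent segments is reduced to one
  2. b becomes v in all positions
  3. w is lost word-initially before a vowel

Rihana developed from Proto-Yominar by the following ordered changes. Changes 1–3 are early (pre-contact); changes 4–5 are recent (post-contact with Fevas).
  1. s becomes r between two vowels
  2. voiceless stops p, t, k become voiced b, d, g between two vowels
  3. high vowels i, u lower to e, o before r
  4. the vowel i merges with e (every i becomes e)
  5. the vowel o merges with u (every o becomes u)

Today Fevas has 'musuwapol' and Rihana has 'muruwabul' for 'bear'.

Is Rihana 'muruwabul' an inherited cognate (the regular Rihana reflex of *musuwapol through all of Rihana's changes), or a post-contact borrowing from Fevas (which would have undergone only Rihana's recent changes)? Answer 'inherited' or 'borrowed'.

If inherited, *musuwapol would pass through all of Rihana's changes:
Rihana: start from *musuwapol.
  rule 1 (rhotacism): musuwapol → muruwapol
  rule 2 (intervocalic voicing): muruwapol → muruwabol
  rule 3 (pre-rhotic lowering): muruwabol → moruwabol
  rule 4: no change — moruwabol
  rule 5 (vowel merger): moruwabol → muruwabul
  ⇒ Rihana muruwabul
If borrowed from Fevas 'musuwapol' after the early changes, it would undergo only the recent ones:
  rule 4 (vowel merger): no change (musuwapol)
  rule 5 (vowel merger): musuwapol → musuwapul
  ⇒ as a loan: musuwapul
Rihana 'muruwabul' matches the inherited outcome exactly, so it is an inherited cognate, not a loan.

inherited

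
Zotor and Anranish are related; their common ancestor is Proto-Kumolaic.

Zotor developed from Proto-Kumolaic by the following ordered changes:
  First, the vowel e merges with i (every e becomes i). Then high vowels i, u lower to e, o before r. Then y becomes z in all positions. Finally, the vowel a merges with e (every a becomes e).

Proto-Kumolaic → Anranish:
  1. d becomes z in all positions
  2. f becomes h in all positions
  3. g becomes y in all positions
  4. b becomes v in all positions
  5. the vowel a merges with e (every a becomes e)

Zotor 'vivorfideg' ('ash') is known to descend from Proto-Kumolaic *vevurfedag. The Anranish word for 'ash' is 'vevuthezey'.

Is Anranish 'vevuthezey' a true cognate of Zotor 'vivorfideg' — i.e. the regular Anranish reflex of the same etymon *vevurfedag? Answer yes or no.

Derive the expected Anranish reflex of *vevurfedag:
Anranish: *vevurfedag > vevurfezag > vevurhezag > vevurhezay > vevurhezey  (by unconditioned shift, unconditioned shift, unconditioned shift, vowel merger)
The regular Anranish reflex would be 'vevurhezey', but the attested form is 'vevuthezey'. The correspondence is irregular, so they are not cognates (the Anranish form has a different source).

no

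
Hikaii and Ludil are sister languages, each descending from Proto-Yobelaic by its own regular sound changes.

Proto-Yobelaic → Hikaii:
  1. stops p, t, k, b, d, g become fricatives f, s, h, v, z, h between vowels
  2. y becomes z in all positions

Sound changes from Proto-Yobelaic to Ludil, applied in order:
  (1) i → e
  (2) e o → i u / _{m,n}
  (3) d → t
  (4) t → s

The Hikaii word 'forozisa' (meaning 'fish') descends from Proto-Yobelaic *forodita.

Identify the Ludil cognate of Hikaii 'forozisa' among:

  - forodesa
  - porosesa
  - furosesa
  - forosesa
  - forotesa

Ludil: *forodita
  forodita → forodeta   [vowel merger]
  forodeta (rule 2 does not apply)
  forodeta → foroteta   [unconditioned shift]
  foroteta → forosesa   [unconditioned shift]
  giving Ludil forosesa.
Only 'forosesa' matches the regular Ludil development of *forodita.

forosesa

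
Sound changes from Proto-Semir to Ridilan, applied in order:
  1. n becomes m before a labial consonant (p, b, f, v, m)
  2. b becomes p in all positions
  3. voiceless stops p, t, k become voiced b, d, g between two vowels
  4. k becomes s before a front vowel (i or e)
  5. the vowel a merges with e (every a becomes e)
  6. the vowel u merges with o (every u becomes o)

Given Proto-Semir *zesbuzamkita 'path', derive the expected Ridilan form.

Ridilan: *zesbuzamkita
  zesbuzamkita (rule 1 does not apply)
  zesbuzamkita → zespuzamkita   [unconditioned shift]
  zespuzamkita → zespuzamkida   [intervocalic voicing]
  zespuzamkida → zespuzamsida   [palatalisation]
  zespuzamsida → zespuzemside   [vowel merger]
  zespuzemside → zespozemside   [vowel merger]
  giving Ridilan zespozemside.

zespozemside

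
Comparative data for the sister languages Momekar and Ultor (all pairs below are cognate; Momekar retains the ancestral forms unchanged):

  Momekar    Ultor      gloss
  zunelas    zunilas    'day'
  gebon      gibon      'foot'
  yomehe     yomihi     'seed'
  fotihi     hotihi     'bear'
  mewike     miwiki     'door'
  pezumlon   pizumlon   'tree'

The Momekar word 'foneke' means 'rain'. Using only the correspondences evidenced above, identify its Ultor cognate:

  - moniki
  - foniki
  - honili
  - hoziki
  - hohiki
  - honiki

honiki

fotihi ~ hotihi — Momekar f corresponds to Ultor h word-initially before a back vowel.
zunelas ~ zunilas, yomehe ~ yomihi — Momekar e corresponds to Ultor i after a consonant, before a consonant other than r, m, n, p, b, f, v.
yomehe ~ yomihi, mewike ~ miwiki — Momekar e corresponds to Ultor i word-finally.
Applying these to Momekar 'foneke':
  foneke → honeke   (f→h word-initially before a back vowel)
  honeke → honike   (e→i after a consonant, before a consonant other than r, m, n, p, b, f, v)
  honike → honiki   (e→i word-finally)
So the Ultor cognate is 'honiki'.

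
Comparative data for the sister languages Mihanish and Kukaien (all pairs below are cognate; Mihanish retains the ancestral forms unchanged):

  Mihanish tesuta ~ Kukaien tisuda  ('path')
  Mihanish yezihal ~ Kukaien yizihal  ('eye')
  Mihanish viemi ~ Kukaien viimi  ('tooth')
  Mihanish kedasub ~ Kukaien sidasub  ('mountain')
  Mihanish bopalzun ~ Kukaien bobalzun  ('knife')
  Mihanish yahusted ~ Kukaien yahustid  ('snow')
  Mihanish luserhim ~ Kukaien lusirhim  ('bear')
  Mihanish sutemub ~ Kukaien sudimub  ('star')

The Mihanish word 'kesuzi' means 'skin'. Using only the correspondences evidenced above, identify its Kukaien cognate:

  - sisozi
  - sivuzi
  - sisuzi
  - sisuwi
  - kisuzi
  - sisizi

kedasub ~ sidasub — Mihanish k corresponds to Kukaien s word-initially before a front vowel.
tesuta ~ tisuda, yezihal ~ yizihal — Mihanish e corresponds to Kukaien i after a consonant, before a consonant other than r, m, n, p, b, f, v.
Applying these to Mihanish 'kesuzi':
  kesuzi → sesuzi   (k→s word-initially before a front vowel)
  sesuzi → sisuzi   (e→i after a consonant, before a consonant other than r, m, n, p, b, f, v)
So the Kukaien cognate is 'sisuzi'.

sisuzi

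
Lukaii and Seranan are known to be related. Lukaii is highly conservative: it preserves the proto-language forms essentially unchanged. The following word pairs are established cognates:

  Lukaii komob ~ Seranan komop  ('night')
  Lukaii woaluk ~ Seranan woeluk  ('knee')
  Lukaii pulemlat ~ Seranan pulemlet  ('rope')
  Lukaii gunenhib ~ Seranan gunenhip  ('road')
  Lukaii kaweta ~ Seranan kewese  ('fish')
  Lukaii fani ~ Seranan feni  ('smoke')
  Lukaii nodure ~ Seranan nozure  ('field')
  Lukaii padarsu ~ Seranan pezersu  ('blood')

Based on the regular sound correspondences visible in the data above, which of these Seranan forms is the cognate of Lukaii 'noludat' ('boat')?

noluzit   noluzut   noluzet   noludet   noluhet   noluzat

noluzet

padarsu ~ pezersu — Lukaii d corresponds to Seranan z between vowels (before a back vowel).
pulemlat ~ pulemlet, kaweta ~ kewese — Lukaii a corresponds to Seranan e after a consonant, before a consonant other than r, m, n, p, b, f, v.
Applying these to Lukaii 'noludat':
  noludat → noluzat   (d→z between vowels (before a back vowel))
  noluzat → noluzet   (a→e after a consonant, before a consonant other than r, m, n, p, b, f, v)
So the Seranan cognate is 'noluzet'.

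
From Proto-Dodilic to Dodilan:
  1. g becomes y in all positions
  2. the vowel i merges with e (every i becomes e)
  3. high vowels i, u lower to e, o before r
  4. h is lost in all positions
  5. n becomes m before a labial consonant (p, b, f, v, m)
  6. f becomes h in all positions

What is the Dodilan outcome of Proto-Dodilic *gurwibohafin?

yorweboahen

Dodilan: start from *gurwibohafin.
  rule 1 (unconditioned shift): gurwibohafin → yurwibohafin
  rule 2 (vowel merger): yurwibohafin → yurwebohafen
  rule 3 (pre-rhotic lowering): yurwebohafen → yorwebohafen
  rule 4 (h-loss): yorwebohafen → yorweboafen
  rule 5: no change — yorweboafen
  rule 6 (unconditioned shift): yorweboafen → yorweboahen
  ⇒ Dodilan yorweboahen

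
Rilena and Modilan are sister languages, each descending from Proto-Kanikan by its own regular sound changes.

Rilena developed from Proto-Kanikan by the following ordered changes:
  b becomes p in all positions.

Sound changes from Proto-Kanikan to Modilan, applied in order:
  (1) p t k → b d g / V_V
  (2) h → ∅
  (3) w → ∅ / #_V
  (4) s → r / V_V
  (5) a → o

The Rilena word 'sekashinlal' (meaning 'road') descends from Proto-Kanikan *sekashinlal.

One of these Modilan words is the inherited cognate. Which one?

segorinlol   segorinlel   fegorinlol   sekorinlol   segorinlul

segorinlol

Modilan: *sekashinlal
  sekashinlal → segashinlal   [intervocalic voicing]
  segashinlal → segasinlal   [h-loss]
  segasinlal (rule 3 does not apply)
  segasinlal → segarinlal   [rhotacism]
  segarinlal → segorinlol   [vowel merger]
  giving Modilan segorinlol.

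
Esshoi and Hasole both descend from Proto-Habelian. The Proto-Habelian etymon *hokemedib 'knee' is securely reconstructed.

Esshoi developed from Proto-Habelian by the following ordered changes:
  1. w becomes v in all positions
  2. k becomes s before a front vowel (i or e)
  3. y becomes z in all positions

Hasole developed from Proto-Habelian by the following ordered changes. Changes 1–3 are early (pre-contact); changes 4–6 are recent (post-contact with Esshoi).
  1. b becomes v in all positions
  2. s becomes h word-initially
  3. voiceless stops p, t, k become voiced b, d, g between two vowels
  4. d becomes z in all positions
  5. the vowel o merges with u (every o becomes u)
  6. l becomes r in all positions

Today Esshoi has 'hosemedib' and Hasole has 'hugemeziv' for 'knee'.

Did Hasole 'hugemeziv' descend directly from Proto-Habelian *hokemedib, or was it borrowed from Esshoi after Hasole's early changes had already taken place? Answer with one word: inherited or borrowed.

inherited

If inherited, *hokemedib would pass through all of Hasole's changes:
Hasole: *hokemedib > hokemediv > hogemediv > hogemeziv > hugemeziv  (by unconditioned shift, intervocalic voicing, unconditioned shift, vowel merger)
If borrowed from Esshoi 'hosemedib' after the early changes, it would undergo only the recent ones:
  rule 4 (unconditioned shift): hosemedib → hosemezib
  rule 5 (vowel merger): hosemezib → husemezib
  rule 6 (unconditioned shift): no change (husemezib)
  ⇒ as a loan: husemezib
Hasole 'hugemeziv' matches the inherited outcome exactly, so it is an inherited cognate, not a loan.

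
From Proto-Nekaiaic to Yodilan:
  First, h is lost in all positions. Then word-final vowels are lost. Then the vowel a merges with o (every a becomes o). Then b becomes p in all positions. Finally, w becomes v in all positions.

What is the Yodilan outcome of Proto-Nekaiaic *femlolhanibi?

femlolonip

Yodilan: *femlolhanibi > femlolanibi > femlolanib > femlolonib > femlolonip  (by h-loss, apocope, vowel merger, unconditioned shift)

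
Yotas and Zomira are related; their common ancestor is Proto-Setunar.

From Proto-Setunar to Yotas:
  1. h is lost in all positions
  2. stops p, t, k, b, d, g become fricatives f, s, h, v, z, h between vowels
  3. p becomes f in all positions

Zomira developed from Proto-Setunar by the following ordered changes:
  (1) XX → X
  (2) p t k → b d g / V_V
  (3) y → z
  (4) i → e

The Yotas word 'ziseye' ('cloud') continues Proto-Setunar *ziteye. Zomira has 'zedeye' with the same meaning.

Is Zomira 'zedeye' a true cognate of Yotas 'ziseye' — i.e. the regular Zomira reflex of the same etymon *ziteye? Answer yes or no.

no

Derive the expected Zomira reflex of *ziteye:
Zomira: start from *ziteye.
  rule 1: no change — ziteye
  rule 2 (intervocalic voicing): ziteye → zideye
  rule 3 (unconditioned shift): zideye → zideze
  rule 4 (vowel merger): zideze → zedeze
  ⇒ Zomira zedeze
The regular Zomira reflex would be 'zedeze', but the attested form is 'zedeye'. The correspondence is irregular, so they are not cognates (the Zomira form has a different source).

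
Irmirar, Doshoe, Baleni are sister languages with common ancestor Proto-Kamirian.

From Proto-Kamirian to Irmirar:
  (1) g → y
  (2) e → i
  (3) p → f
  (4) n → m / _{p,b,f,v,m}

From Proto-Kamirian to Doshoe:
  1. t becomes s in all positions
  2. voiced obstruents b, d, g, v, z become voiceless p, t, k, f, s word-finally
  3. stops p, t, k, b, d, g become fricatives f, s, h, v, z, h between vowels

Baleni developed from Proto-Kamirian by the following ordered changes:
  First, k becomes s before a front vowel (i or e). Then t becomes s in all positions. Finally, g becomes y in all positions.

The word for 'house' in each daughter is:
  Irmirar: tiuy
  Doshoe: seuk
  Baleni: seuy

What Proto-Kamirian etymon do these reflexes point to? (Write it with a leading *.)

Position 2: Irmirar has i, Doshoe has e, Baleni has e. Doshoe preserves e here (none of its changes turn any other segment into e), so the proto-segment is *e.
Position 1: Irmirar has t, Doshoe has s, Baleni has s. Irmirar preserves t here (none of its changes turn any other segment into t), so the proto-segment is *t.
This points to *teug. Verify forward in each daughter:
Irmirar: *teug
  teug → teuy   [unconditioned shift]
  teuy → tiuy   [vowel merger]
  tiuy (rule 3 does not apply)
  tiuy (rule 4 does not apply)
  giving Irmirar tiuy.
Doshoe: *teug
  teug → seug   [unconditioned shift]
  seug → seuk   [final devoicing]
  seuk (rule 3 does not apply)
  giving Doshoe seuk.
Baleni: start from *teug.
  rule 1: no change — teug
  rule 2 (unconditioned shift): teug → seug
  rule 3 (unconditioned shift): seug → seuy
  ⇒ Baleni seuy
*teug is the unique common source.

*teug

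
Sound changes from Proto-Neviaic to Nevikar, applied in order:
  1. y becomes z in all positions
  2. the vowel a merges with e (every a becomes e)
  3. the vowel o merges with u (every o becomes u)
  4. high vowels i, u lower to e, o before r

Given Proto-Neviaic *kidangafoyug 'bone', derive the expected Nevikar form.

Nevikar: *kidangafoyug > kidangafozug > kidengefozug > kidengefuzug  (by unconditioned shift, vowel merger, vowel merger)

kidengefuzug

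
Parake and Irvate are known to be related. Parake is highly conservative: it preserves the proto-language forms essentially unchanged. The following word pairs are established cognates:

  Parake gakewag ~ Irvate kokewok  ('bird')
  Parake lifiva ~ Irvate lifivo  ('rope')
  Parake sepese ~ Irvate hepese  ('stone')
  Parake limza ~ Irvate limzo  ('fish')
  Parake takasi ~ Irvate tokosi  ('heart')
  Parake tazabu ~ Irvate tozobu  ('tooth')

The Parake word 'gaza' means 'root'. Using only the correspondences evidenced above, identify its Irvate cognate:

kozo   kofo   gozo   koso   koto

kozo

gakewag ~ kokewok — Parake g corresponds to Irvate k word-initially before a back vowel.
gakewag ~ kokewok, takasi ~ tokosi — Parake a corresponds to Irvate o after a consonant, before a consonant other than r, m, n, p, b, f, v.
lifiva ~ lifivo, limza ~ limzo — Parake a corresponds to Irvate o word-finally.
Applying these to Parake 'gaza':
  gaza → kaza   (g→k word-initially before a back vowel)
  kaza → koza   (a→o after a consonant, before a consonant other than r, m, n, p, b, f, v)
  koza → kozo   (a→o word-finally)
So the Irvate cognate is 'kozo'.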